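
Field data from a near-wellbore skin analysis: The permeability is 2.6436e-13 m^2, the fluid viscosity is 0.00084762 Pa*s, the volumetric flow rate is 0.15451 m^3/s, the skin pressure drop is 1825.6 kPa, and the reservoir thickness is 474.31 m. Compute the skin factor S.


S = dP_s * 1000 * 2*pi*k*hr / (q*mu)
S = 1825.6 * 1000 * 2*pi*2.6436e-13*474.31 / (0.15451*0.00084762)
S = 10.982


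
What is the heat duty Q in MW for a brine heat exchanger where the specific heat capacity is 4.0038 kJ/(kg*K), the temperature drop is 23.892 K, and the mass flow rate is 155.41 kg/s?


Q = mdot * cp * dT / 1000
Q = 155.41 * 4.0038 * 23.892 / 1000
Q = 14.866 MW


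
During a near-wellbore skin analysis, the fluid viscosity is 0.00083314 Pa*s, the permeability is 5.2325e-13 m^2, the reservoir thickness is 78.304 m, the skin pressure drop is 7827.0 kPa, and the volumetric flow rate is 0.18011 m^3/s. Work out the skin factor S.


S = dP_s * 1000 * 2*pi*k*hr / (q*mu)
S = 7827.0 * 1000 * 2*pi*5.2325e-13*78.304 / (0.18011*0.00083314)
S = 13.428


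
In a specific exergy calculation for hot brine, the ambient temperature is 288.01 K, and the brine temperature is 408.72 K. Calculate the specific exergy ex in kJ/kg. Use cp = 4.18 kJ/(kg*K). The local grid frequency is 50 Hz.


ex = cp * ((T_b - T_0) - T_0 * ln(T_b/T_0))
ex = 4.18 * ((408.72 - 288.01) - 288.01 * ln(408.72/288.01))
ex = 83.167 kJ/kg


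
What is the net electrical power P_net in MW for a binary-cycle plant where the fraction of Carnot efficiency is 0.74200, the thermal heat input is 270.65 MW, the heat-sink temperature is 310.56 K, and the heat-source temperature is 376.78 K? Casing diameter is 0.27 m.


Step 1: eta = (1 - Tc/Th)*f = (1 - 310.56/376.78)*0.742 = 0.1304083
Step 2: P_net = eta * Q_in = 0.1304083 * 270.65 = 35.295 MW
P_net = 35.295 MW


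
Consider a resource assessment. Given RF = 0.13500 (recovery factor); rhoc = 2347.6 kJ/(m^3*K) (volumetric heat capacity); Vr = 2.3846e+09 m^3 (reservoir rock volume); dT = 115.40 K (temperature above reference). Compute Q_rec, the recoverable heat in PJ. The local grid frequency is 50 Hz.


Step 1: Q_s = Vr*rhoc*dT/1e12 = 2.3846e+09*2347.6*115.4/1e12 = 646.0192 PJ
Step 2: Q_rec = Q_s * RF = 646.0192 * 0.135 = 87.213 PJ
Q_rec = 87.213 PJ


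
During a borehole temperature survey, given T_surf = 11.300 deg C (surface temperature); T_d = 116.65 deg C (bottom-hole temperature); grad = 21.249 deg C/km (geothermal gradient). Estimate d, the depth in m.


d = (T_d - T_surf) / grad * 1000
d = (116.65 - 11.300) / 21.249 * 1000
d = 4957.9 m


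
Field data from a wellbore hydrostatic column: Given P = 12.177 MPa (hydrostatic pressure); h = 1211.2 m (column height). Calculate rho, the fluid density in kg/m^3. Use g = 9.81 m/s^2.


rho = P * 1e6 / (g * h)
rho = 12.177 * 1e6 / (9.81 * 1211.2)
rho = 1024.8 kg/m^3


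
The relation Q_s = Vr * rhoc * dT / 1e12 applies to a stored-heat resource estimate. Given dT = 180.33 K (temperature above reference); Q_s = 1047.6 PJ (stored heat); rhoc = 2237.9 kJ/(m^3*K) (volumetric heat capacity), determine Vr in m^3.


Vr = Q_s * 1e12 / (rhoc * dT)
Vr = 1047.6 * 1e12 / (2237.9 * 180.33)
Vr = 2.5959e+09 m^3


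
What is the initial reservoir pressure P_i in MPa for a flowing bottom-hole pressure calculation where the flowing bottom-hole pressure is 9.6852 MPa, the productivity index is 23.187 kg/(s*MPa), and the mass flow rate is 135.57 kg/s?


P_i = P_wf + mdot / PI
P_i = 9.6852 + 135.57 / 23.187
P_i = 15.532 MPa


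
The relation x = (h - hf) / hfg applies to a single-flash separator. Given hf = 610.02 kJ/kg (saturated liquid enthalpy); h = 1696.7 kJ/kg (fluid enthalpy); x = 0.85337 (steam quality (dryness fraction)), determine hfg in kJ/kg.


hfg = (h - hf) / x
hfg = (1696.7 - 610.02) / 0.85337
hfg = 1273.4 kJ/kg


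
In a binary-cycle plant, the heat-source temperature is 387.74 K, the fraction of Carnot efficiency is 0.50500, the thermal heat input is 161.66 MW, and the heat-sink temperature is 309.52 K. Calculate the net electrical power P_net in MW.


Step 1: eta = (1 - Tc/Th)*f = (1 - 309.52/387.74)*0.505 = 0.1018752
Step 2: P_net = eta * Q_in = 0.1018752 * 161.66 = 16.469 MW
P_net = 16.469 MW


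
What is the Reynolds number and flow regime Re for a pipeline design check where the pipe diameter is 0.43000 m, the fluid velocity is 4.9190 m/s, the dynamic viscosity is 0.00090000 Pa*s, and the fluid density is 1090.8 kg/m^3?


Step 1: Re = rho*vel*D/mu = 1090.8*4.919*0.43/0.0009 = 2.5636e+06
Step 2: Re = 2.5636e+06 > 4000, so flow is turbulent.
Re = 2.5636e+06 (turbulent)


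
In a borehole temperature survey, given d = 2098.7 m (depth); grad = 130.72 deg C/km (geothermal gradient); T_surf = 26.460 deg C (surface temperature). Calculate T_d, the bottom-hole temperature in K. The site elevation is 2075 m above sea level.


T_d = T_surf + grad * d / 1000
T_d = 26.460 + 130.72 * 2098.7 / 1000
T_d = 300.8021 deg C
Convert to K: 300.8021 + 273.15 = 573.95 K
T_d = 573.95 K


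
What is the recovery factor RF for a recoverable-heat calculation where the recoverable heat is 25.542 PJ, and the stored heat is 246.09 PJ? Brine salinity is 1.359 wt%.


RF = Q_rec / Q_s
RF = 25.542 / 246.09
RF = 0.10379


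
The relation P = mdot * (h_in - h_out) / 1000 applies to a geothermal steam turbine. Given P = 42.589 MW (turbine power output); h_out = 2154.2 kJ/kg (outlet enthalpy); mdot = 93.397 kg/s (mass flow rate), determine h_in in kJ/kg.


h_in = h_out + P * 1000 / mdot
h_in = 2154.2 + 42.589 * 1000 / 93.397
h_in = 2610.2 kJ/kg


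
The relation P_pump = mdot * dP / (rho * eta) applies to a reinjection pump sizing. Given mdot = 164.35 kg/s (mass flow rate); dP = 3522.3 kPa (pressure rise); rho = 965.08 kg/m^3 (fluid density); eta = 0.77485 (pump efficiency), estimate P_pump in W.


P_pump = mdot * dP / (rho * eta)
P_pump = 164.35 * 3522.3 / (965.08 * 0.77485)
P_pump = 774.1321 kW
Convert: 774.1321 kW * 1000.0 = 7.7413e+05 W
P_pump = 7.7413e+05 W


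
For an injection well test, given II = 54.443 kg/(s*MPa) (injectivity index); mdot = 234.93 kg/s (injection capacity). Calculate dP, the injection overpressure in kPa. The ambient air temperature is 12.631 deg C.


dP = mdot * 1000 / II
dP = 234.93 * 1000 / 54.443
dP = 4315.2 kPa


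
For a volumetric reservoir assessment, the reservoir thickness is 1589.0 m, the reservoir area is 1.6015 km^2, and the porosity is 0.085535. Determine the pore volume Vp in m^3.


Vp = A * 1e6 * hr * phi
Vp = 1.6015 * 1e6 * 1589.0 * 0.085535
Vp = 2.1767e+08 m^3


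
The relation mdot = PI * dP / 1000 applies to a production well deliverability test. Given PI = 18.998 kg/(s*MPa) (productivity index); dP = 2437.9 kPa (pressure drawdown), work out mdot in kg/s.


mdot = PI * dP / 1000
mdot = 18.998 * 2437.9 / 1000
mdot = 46.315 kg/s


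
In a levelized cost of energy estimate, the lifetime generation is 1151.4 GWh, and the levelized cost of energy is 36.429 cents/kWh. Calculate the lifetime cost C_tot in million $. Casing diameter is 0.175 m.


C_tot = LCOE / 100 * E_tot
C_tot = 36.429 / 100 * 1151.4
C_tot = 419.44 million $


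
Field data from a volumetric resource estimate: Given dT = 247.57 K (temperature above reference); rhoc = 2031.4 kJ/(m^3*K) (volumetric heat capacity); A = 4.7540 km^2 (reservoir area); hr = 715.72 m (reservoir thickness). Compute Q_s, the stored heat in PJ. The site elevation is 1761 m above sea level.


Step 1: Vr = A*1e6*hr = 4.754*1e6*715.72 = 3.402533e+09 m^3
Step 2: Q_s = Vr*rhoc*dT/1e12 = 3.402533e+09*2031.4*247.57/1e12 = 1711.2 PJ
Q_s = 1711.2 PJ


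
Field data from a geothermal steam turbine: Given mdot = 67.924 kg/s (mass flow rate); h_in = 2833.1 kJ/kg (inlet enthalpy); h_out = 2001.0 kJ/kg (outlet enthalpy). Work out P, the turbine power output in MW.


P = mdot * (h_in - h_out) / 1000
P = 67.924 * (2833.1 - 2001.0) / 1000
P = 56.520 MW


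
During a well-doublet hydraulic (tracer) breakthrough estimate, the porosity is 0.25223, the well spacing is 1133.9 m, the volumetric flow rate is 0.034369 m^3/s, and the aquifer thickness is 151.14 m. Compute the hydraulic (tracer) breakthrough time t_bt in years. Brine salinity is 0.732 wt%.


t_bt = pi * hr * phi * L^2 / (3 * Qv) / (365.25*86400)
t_bt = pi * 151.14 * 0.25223 * 1133.9^2 / (3 * 0.034369) / (365.25*86400)
t_bt = 47.324 years


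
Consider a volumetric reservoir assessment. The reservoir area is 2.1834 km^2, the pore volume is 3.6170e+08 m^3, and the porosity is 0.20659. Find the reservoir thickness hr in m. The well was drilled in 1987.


hr = Vp / (A * 1e6 * phi)
hr = 3.6170e+08 / (2.1834 * 1e6 * 0.20659)
hr = 801.87 m


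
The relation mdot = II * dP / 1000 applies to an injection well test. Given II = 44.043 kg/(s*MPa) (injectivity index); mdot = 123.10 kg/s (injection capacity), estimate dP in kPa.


dP = mdot * 1000 / II
dP = 123.10 * 1000 / 44.043
dP = 2795.0 kPa


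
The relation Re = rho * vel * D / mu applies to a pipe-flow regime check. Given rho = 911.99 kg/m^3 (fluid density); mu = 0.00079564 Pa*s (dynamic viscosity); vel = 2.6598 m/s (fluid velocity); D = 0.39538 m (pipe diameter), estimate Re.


Re = rho * vel * D / mu
Re = 911.99 * 2.6598 * 0.39538 / 0.00079564
Re = 1.2054e+06


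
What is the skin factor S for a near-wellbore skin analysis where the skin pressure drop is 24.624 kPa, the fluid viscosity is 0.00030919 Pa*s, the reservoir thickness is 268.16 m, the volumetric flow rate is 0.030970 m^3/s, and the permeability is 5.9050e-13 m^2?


S = dP_s * 1000 * 2*pi*k*hr / (q*mu)
S = 24.624 * 1000 * 2*pi*5.9050e-13*268.16 / (0.030970*0.00030919)
S = 2.5585


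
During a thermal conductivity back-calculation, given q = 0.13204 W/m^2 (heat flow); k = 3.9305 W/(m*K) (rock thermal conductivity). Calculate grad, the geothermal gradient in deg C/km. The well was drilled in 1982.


grad = q / k * 1000
grad = 0.13204 / 3.9305 * 1000
grad = 33.594 deg C/km


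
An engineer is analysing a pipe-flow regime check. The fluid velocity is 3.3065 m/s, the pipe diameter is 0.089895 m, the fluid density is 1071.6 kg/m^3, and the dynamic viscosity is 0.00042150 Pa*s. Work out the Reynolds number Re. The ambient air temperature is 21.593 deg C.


Re = rho * vel * D / mu
Re = 1071.6 * 3.3065 * 0.089895 / 0.00042150
Re = 7.5568e+05


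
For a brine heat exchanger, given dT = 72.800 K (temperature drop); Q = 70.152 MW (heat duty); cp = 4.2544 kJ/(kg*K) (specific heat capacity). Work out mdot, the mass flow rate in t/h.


mdot = Q * 1000 / (cp * dT)
mdot = 70.152 * 1000 / (4.2544 * 72.800)
mdot = 226.5011 kg/s
Convert: 226.5011 kg/s * 3.6 = 815.40 t/h
mdot = 815.40 t/h


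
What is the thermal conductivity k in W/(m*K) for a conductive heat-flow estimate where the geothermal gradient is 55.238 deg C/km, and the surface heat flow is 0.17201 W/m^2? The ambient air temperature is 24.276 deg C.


k = q * 1000 / grad
k = 0.17201 * 1000 / 55.238
k = 3.1140 W/(m*K)


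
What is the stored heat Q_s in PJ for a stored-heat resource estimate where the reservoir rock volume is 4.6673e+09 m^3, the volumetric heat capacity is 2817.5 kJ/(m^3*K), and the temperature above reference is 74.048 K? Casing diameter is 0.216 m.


Q_s = Vr * rhoc * dT / 1e12
Q_s = 4.6673e+09 * 2817.5 * 74.048 / 1e12
Q_s = 973.74 PJ


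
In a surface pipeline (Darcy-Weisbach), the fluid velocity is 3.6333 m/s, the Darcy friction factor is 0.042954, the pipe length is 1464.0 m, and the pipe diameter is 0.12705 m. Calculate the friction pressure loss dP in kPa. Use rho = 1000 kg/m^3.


dP = f * (L/D) * (rho*vel^2/2) / 1000
dP = 0.042954 * (1464.0/0.12705) * (1000*3.6333^2/2) / 1000
dP = 3267.0 kPa


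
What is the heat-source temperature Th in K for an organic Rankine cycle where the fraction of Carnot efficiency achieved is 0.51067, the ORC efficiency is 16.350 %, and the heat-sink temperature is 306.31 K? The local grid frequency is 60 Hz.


Th = Tc / (1 - (eta_orc/100)/f)
Th = 306.31 / (1 - (16.350/100)/0.51067)
Th = 450.57 K


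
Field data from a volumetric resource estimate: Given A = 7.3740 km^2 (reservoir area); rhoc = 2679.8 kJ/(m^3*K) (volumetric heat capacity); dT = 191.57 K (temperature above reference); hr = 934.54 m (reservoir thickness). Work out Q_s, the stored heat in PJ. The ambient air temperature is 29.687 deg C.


Step 1: Vr = A*1e6*hr = 7.374*1e6*934.54 = 6.891298e+09 m^3
Step 2: Q_s = Vr*rhoc*dT/1e12 = 6.891298e+09*2679.8*191.57/1e12 = 3537.8 PJ
Q_s = 3537.8 PJ


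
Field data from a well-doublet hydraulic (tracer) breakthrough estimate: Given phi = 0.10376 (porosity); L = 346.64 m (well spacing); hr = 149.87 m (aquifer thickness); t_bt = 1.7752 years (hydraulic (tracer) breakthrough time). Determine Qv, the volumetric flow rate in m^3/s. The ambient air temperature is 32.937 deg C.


Qv = pi*hr*phi*L^2 / (3*t_bt*365.25*86400)
Qv = pi*149.87*0.10376*346.64^2 / (3*1.7752*365.25*86400)
Qv = 0.034928 m^3/s


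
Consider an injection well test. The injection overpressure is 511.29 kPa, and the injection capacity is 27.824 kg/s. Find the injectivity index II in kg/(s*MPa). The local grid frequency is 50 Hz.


II = mdot * 1000 / dP
II = 27.824 * 1000 / 511.29
II = 54.419 kg/(s*MPa)


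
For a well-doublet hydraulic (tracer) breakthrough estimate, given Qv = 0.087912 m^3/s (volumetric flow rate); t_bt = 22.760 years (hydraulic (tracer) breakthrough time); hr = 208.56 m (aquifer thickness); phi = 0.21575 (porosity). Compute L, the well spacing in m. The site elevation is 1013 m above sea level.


L = sqrt(t_bt*365.25*86400*3*Qv / (pi*hr*phi))
L = sqrt(22.760*365.25*86400*3*0.087912 / (pi*208.56*0.21575))
L = 1157.6 m


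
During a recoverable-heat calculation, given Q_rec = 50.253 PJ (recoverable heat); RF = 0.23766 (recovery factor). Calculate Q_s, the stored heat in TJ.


Q_s = Q_rec / RF
Q_s = 50.253 / 0.23766
Q_s = 211.4491 PJ
Convert: 211.4491 PJ * 1000.0 = 2.1145e+05 TJ
Q_s = 2.1145e+05 TJ


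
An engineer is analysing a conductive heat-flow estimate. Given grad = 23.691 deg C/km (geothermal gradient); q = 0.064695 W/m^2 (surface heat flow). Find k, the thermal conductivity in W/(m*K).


k = q * 1000 / grad
k = 0.064695 * 1000 / 23.691
k = 2.7308 W/(m*K)


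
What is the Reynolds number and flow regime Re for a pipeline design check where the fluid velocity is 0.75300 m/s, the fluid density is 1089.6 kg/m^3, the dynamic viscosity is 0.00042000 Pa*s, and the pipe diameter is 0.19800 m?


Step 1: Re = rho*vel*D/mu = 1089.6*0.753*0.198/0.00042 = 3.8679e+05
Step 2: Re = 3.8679e+05 > 4000, so flow is turbulent.
Re = 3.8679e+05 (turbulent)


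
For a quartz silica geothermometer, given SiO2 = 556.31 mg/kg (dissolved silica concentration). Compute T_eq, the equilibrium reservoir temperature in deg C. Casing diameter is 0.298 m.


T_eq = 1309 / (5.19 - log10(SiO2)) - 273.15
T_eq = 1309 / (5.19 - log10(556.31)) - 273.15
T_eq = 262.30 deg C


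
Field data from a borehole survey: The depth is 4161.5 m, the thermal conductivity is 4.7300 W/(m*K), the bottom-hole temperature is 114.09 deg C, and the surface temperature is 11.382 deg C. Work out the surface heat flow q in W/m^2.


Step 1: grad = (T_d - T_surf)/d * 1000 = (114.09 - 11.382)/4161.5 * 1000 = 24.68052 deg C/km
Step 2: q = k * grad / 1000 = 4.73 * 24.68052 / 1000 = 0.11674 W/m^2
q = 0.11674 W/m^2


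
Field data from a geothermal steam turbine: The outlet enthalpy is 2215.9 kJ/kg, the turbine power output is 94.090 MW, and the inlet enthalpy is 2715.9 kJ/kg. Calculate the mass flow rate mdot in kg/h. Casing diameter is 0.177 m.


mdot = P * 1000 / (h_in - h_out)
mdot = 94.090 * 1000 / (2715.9 - 2215.9)
mdot = 188.1800 kg/s
Convert: 188.1800 kg/s * 3600.0 = 6.7745e+05 kg/h
mdot = 6.7745e+05 kg/h


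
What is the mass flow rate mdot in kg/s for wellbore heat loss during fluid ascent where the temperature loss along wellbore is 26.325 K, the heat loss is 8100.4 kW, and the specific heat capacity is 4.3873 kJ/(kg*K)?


mdot = Q_loss / (cp * dT)
mdot = 8100.4 / (4.3873 * 26.325)
mdot = 70.136 kg/s


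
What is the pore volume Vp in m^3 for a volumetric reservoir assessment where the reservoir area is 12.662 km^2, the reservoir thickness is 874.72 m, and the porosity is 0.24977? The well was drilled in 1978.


Vp = A * 1e6 * hr * phi
Vp = 12.662 * 1e6 * 874.72 * 0.24977
Vp = 2.7664e+09 m^3


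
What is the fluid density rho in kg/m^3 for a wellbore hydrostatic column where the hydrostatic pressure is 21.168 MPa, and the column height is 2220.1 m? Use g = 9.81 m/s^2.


rho = P * 1e6 / (g * h)
rho = 21.168 * 1e6 / (9.81 * 2220.1)
rho = 971.94 kg/m^3


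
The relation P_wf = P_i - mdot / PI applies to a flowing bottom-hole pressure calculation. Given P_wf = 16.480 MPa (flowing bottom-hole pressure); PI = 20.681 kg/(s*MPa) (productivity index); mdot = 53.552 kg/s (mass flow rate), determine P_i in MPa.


P_i = P_wf + mdot / PI
P_i = 16.480 + 53.552 / 20.681
P_i = 19.069 MPa


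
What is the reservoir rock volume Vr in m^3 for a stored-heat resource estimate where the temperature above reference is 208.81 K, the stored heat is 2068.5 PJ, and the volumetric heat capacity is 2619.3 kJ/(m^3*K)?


Vr = Q_s * 1e12 / (rhoc * dT)
Vr = 2068.5 * 1e12 / (2619.3 * 208.81)
Vr = 3.7820e+09 m^3


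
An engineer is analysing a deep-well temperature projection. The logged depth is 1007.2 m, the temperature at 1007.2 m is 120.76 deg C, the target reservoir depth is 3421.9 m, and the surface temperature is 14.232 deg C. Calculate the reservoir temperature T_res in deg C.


Step 1: grad = (T_d1 - T_surf)/d1 * 1000 = (120.76 - 14.232)/1007.2 * 1000 = 105.7665 deg C/km
Step 2: T_res = T_surf + grad*d2/1000 = 14.232 + 105.7665*3421.9/1000 = 376.15 deg C
T_res = 376.15 deg C


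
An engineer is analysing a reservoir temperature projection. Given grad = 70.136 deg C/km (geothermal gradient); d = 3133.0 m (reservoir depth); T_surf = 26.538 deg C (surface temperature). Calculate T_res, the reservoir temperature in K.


T_res = T_surf + grad * d / 1000
T_res = 26.538 + 70.136 * 3133.0 / 1000
T_res = 246.2741 deg C
Convert to K: 246.2741 + 273.15 = 519.42 K
T_res = 519.42 K


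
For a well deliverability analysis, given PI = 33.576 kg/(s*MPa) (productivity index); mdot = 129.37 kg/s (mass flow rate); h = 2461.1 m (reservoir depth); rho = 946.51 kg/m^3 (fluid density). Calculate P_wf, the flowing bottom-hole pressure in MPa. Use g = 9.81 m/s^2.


Step 1: P_i = rho*g*h/1e6 = 946.51*9.81*2461.1/1e6 = 22.85196 MPa
Step 2: P_wf = P_i - mdot/PI = 22.85196 - 129.37/33.576 = 18.999 MPa
P_wf = 18.999 MPa


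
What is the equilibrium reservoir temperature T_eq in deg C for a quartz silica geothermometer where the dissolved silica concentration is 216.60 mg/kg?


T_eq = 1309 / (5.19 - log10(SiO2)) - 273.15
T_eq = 1309 / (5.19 - log10(216.60)) - 273.15
T_eq = 185.45 deg C


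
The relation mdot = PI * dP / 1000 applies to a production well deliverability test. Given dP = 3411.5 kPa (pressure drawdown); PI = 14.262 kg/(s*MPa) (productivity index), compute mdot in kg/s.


mdot = PI * dP / 1000
mdot = 14.262 * 3411.5 / 1000
mdot = 48.655 kg/s


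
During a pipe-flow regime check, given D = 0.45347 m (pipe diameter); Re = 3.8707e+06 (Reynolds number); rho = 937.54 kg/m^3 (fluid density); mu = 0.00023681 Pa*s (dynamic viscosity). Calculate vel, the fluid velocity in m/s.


vel = Re * mu / (rho * D)
vel = 3.8707e+06 * 0.00023681 / (937.54 * 0.45347)
vel = 2.1560 m/s


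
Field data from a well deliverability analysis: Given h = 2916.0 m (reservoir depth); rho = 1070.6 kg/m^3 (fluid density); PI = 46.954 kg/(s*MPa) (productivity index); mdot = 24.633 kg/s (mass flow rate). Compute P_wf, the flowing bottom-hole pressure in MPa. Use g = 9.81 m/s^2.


Step 1: P_i = rho*g*h/1e6 = 1070.6*9.81*2916.0/1e6 = 30.62554 MPa
Step 2: P_wf = P_i - mdot/PI = 30.62554 - 24.633/46.954 = 30.101 MPa
P_wf = 30.101 MPa


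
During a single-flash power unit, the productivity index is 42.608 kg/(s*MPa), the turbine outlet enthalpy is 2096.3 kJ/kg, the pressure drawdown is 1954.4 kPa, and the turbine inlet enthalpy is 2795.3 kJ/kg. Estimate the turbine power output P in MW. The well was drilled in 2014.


Step 1: mdot = PI * dP / 1000 = 42.608 * 1954.4 / 1000 = 83.27308 kg/s
Step 2: P = mdot*(h_in - h_out)/1000 = 83.27308*(2795.3 - 2096.3)/1000 = 58.208 MW
P = 58.208 MW


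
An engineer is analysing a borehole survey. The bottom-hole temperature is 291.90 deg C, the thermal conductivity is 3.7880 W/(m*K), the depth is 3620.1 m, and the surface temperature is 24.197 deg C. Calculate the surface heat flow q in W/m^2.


Step 1: grad = (T_d - T_surf)/d * 1000 = (291.9 - 24.197)/3620.1 * 1000 = 73.94906 deg C/km
Step 2: q = k * grad / 1000 = 3.788 * 73.94906 / 1000 = 0.28012 W/m^2
q = 0.28012 W/m^2


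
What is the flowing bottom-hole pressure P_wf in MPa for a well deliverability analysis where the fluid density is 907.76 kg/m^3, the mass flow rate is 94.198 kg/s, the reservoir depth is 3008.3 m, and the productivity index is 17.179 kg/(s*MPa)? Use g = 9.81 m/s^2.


Step 1: P_i = rho*g*h/1e6 = 907.76*9.81*3008.3/1e6 = 26.78929 MPa
Step 2: P_wf = P_i - mdot/PI = 26.78929 - 94.198/17.179 = 21.306 MPa
P_wf = 21.306 MPa


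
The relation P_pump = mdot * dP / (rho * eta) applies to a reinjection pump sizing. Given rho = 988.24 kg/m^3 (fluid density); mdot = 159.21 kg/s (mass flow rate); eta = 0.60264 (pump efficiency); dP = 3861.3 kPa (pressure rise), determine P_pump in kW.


P_pump = mdot * dP / (rho * eta)
P_pump = 159.21 * 3861.3 / (988.24 * 0.60264)
P_pump = 1032.2 kW


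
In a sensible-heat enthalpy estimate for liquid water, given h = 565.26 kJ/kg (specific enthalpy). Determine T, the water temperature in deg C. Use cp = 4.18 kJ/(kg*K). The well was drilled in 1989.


T = h / cp
T = 565.26 / 4.18
T = 135.23 deg C


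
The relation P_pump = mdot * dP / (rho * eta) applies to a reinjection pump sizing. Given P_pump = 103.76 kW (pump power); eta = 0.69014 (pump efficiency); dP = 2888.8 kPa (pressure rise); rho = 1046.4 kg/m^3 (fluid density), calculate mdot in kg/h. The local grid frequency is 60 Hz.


mdot = P_pump * rho * eta / dP
mdot = 103.76 * 1046.4 * 0.69014 / 2888.8
mdot = 25.93865 kg/s
Convert: 25.93865 kg/s * 3600.0 = 93379 kg/h
mdot = 93379 kg/h


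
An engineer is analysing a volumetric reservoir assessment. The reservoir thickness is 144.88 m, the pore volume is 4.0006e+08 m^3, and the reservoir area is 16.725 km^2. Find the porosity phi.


phi = Vp / (A * 1e6 * hr)
phi = 4.0006e+08 / (16.725 * 1e6 * 144.88)
phi = 0.16510


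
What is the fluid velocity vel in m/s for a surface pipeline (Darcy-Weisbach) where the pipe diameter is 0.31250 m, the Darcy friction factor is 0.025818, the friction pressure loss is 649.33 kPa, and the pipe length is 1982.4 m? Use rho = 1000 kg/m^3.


vel = sqrt(dP*1000*2*D / (f*L*rho))
vel = sqrt(649.33*1000*2*0.31250 / (0.025818*1982.4*1000))
vel = 2.8159 m/s


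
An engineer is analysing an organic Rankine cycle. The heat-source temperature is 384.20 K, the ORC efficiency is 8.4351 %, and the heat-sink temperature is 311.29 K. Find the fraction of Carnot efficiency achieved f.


f = (eta_orc/100) / (1 - Tc/Th)
f = (8.4351/100) / (1 - 311.29/384.20)
f = 0.44449


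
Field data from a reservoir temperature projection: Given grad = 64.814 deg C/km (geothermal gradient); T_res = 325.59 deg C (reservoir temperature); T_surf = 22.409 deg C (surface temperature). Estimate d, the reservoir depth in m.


d = (T_res - T_surf) / grad * 1000
d = (325.59 - 22.409) / 64.814 * 1000
d = 4677.7 m


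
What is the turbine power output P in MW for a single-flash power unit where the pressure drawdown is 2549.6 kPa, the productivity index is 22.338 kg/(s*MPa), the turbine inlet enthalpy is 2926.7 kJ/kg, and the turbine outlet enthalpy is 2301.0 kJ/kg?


Step 1: mdot = PI * dP / 1000 = 22.338 * 2549.6 / 1000 = 56.95296 kg/s
Step 2: P = mdot*(h_in - h_out)/1000 = 56.95296*(2926.7 - 2301.0)/1000 = 35.635 MW
P = 35.635 MW


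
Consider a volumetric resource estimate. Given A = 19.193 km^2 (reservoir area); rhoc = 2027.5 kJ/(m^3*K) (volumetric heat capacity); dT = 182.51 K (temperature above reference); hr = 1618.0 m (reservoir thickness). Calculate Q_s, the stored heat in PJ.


Step 1: Vr = A*1e6*hr = 19.193*1e6*1618.0 = 3.105427e+10 m^3
Step 2: Q_s = Vr*rhoc*dT/1e12 = 3.105427e+10*2027.5*182.51/1e12 = 11491 PJ
Q_s = 11491 PJ


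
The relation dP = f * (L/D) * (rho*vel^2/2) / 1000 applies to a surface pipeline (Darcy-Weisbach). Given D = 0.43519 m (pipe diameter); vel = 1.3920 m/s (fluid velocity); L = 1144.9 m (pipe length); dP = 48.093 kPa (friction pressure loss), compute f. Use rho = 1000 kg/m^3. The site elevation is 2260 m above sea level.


f = dP*1000 / ((L/D)*(rho*vel^2/2))
f = 48.093*1000 / ((1144.9/0.43519)*(1000*1.3920^2/2))
f = 0.018869


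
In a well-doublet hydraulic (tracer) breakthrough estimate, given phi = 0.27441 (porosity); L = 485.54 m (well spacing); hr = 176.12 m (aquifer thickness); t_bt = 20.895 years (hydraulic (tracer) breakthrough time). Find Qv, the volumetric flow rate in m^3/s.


Qv = pi*hr*phi*L^2 / (3*t_bt*365.25*86400)
Qv = pi*176.12*0.27441*485.54^2 / (3*20.895*365.25*86400)
Qv = 0.018094 m^3/s


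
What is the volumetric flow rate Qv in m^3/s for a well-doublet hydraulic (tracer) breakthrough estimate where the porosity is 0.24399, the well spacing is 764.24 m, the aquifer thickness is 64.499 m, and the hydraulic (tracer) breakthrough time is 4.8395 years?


Qv = pi*hr*phi*L^2 / (3*t_bt*365.25*86400)
Qv = pi*64.499*0.24399*764.24^2 / (3*4.8395*365.25*86400)
Qv = 0.063024 m^3/s


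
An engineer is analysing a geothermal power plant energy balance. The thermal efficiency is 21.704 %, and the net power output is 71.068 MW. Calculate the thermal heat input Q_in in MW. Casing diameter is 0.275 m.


Q_in = W_net / (eta / 100)
Q_in = 71.068 / (21.704 / 100)
Q_in = 327.44 MW


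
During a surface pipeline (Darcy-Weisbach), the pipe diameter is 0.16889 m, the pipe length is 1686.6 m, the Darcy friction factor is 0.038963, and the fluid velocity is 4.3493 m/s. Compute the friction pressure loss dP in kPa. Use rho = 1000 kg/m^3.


dP = f * (L/D) * (rho*vel^2/2) / 1000
dP = 0.038963 * (1686.6/0.16889) * (1000*4.3493^2/2) / 1000
dP = 3680.2 kPa


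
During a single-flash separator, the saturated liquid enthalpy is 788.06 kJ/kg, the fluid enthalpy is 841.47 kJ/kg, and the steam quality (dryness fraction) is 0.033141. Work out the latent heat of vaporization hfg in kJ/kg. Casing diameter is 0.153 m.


hfg = (h - hf) / x
hfg = (841.47 - 788.06) / 0.033141
hfg = 1611.6 kJ/kg


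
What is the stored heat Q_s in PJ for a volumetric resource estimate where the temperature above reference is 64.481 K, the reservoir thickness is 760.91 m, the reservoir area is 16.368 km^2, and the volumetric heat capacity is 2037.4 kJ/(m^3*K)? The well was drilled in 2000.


Step 1: Vr = A*1e6*hr = 16.368*1e6*760.91 = 1.245457e+10 m^3
Step 2: Q_s = Vr*rhoc*dT/1e12 = 1.245457e+10*2037.4*64.481/1e12 = 1636.2 PJ
Q_s = 1636.2 PJ


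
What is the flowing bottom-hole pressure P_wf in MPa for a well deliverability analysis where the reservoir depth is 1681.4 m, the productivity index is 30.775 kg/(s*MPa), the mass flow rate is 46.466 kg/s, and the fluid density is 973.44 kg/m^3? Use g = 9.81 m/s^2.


Step 1: P_i = rho*g*h/1e6 = 973.44*9.81*1681.4/1e6 = 16.05644 MPa
Step 2: P_wf = P_i - mdot/PI = 16.05644 - 46.466/30.775 = 14.547 MPa
P_wf = 14.547 MPa


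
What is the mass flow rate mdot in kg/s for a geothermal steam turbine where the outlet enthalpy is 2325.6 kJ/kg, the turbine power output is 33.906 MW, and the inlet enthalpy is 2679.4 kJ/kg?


mdot = P * 1000 / (h_in - h_out)
mdot = 33.906 * 1000 / (2679.4 - 2325.6)
mdot = 95.834 kg/s


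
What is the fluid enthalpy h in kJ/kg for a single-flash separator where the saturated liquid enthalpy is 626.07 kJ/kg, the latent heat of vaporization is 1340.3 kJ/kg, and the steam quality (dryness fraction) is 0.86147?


h = hf + x * hfg
h = 626.07 + 0.86147 * 1340.3
h = 1780.7 kJ/kg


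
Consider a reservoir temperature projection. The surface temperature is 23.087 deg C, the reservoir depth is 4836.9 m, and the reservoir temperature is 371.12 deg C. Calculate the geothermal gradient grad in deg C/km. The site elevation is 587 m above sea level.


grad = (T_res - T_surf) / d * 1000
grad = (371.12 - 23.087) / 4836.9 * 1000
grad = 71.954 deg C/km


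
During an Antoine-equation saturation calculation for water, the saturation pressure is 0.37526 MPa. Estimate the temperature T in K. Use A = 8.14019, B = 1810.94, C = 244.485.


T = B / (A - log10(P_sat * 760 / 0.101325)) - C
T = 1810.94 / (8.14019 - log10(0.37526 * 760 / 0.101325)) - 244.485
T = 141.5803 deg C
Convert to K: 141.5803 + 273.15 = 414.73 K
T = 414.73 K


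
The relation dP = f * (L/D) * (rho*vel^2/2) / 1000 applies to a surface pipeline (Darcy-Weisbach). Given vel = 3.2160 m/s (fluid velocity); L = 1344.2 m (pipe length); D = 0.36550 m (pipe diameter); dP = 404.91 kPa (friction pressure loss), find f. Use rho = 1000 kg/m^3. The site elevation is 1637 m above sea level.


f = dP*1000 / ((L/D)*(rho*vel^2/2))
f = 404.91*1000 / ((1344.2/0.36550)*(1000*3.2160^2/2))
f = 0.021290


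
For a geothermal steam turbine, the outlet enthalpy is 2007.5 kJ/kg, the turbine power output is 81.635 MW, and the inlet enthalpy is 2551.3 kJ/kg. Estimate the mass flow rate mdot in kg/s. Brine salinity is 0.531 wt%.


mdot = P * 1000 / (h_in - h_out)
mdot = 81.635 * 1000 / (2551.3 - 2007.5)
mdot = 150.12 kg/s


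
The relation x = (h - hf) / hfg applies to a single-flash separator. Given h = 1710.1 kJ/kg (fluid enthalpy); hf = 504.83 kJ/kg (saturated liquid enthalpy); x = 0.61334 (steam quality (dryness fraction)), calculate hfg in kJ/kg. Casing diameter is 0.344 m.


hfg = (h - hf) / x
hfg = (1710.1 - 504.83) / 0.61334
hfg = 1965.1 kJ/kg


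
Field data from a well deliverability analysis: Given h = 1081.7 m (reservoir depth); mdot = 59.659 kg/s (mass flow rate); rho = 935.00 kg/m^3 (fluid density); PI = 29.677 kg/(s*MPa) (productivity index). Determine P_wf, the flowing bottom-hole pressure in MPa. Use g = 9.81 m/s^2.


Step 1: P_i = rho*g*h/1e6 = 935.0*9.81*1081.7/1e6 = 9.921731 MPa
Step 2: P_wf = P_i - mdot/PI = 9.921731 - 59.659/29.677 = 7.9115 MPa
P_wf = 7.9115 MPa


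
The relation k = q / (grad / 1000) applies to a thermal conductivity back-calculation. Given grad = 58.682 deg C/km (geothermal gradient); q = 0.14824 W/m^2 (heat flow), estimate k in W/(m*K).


k = q / (grad / 1000)
k = 0.14824 / (58.682 / 1000)
k = 2.5262 W/(m*K)


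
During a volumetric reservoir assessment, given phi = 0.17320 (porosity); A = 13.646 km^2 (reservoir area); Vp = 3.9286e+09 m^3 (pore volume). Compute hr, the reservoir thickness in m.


hr = Vp / (A * 1e6 * phi)
hr = 3.9286e+09 / (13.646 * 1e6 * 0.17320)
hr = 1662.2 m


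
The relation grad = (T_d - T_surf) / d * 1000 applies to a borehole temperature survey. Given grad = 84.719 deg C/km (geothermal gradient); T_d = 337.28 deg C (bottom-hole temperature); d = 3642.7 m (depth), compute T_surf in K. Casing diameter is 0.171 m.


T_surf = T_d - grad * d / 1000
T_surf = 337.28 - 84.719 * 3642.7 / 1000
T_surf = 28.67410 deg C
Convert to K: 28.67410 + 273.15 = 301.82 K
T_surf = 301.82 K


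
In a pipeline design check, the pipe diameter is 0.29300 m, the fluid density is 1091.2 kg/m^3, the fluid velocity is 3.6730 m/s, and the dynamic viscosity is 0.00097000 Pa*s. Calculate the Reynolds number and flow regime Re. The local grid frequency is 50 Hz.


Step 1: Re = rho*vel*D/mu = 1091.2*3.673*0.293/0.00097 = 1.2107e+06
Step 2: Re = 1.2107e+06 > 4000, so flow is turbulent.
Re = 1.2107e+06 (turbulent)


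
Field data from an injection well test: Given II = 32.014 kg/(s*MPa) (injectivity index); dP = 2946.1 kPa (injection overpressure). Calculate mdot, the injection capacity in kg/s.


mdot = II * dP / 1000
mdot = 32.014 * 2946.1 / 1000
mdot = 94.316 kg/s


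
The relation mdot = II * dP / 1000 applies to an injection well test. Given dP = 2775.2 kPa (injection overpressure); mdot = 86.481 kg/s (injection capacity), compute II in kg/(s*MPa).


II = mdot * 1000 / dP
II = 86.481 * 1000 / 2775.2
II = 31.162 kg/(s*MPa)


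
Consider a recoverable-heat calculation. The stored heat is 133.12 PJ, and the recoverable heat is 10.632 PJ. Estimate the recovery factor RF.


RF = Q_rec / Q_s
RF = 10.632 / 133.12
RF = 0.079868


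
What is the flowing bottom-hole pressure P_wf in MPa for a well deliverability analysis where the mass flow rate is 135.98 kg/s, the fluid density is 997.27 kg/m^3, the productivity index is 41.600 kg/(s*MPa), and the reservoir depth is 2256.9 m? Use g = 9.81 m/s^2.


Step 1: P_i = rho*g*h/1e6 = 997.27*9.81*2256.9/1e6 = 22.07975 MPa
Step 2: P_wf = P_i - mdot/PI = 22.07975 - 135.98/41.6 = 18.811 MPa
P_wf = 18.811 MPa


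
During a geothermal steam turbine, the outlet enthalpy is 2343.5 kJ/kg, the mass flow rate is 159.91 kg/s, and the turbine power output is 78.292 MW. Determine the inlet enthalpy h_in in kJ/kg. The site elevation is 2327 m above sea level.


h_in = h_out + P * 1000 / mdot
h_in = 2343.5 + 78.292 * 1000 / 159.91
h_in = 2833.1 kJ/kg


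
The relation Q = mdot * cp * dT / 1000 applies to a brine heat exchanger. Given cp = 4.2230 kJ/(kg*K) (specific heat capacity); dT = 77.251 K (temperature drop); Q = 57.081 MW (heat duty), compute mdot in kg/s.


mdot = Q * 1000 / (cp * dT)
mdot = 57.081 * 1000 / (4.2230 * 77.251)
mdot = 174.97 kg/s


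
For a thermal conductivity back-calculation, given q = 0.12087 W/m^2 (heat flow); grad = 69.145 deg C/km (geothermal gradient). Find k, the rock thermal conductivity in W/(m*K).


k = q / (grad / 1000)
k = 0.12087 / (69.145 / 1000)
k = 1.7481 W/(m*K)


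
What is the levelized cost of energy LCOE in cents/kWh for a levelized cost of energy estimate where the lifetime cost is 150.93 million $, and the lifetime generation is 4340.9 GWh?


LCOE = C_tot / E_tot * 100
LCOE = 150.93 / 4340.9 * 100
LCOE = 3.4769 cents/kWh


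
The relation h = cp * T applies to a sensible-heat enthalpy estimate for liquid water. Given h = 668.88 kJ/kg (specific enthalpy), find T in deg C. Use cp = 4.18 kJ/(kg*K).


T = h / cp
T = 668.88 / 4.18
T = 160.02 deg C


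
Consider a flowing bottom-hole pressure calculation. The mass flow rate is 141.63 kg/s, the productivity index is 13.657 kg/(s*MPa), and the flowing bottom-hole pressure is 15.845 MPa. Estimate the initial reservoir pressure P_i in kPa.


P_i = P_wf + mdot / PI
P_i = 15.845 + 141.63 / 13.657
P_i = 26.21551 MPa
Convert: 26.21551 MPa * 1000.0 = 26216 kPa
P_i = 26216 kPa


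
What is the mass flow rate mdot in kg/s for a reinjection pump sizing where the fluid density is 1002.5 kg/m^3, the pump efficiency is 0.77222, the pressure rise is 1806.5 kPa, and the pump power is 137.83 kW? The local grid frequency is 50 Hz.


mdot = P_pump * rho * eta / dP
mdot = 137.83 * 1002.5 * 0.77222 / 1806.5
mdot = 59.065 kg/s


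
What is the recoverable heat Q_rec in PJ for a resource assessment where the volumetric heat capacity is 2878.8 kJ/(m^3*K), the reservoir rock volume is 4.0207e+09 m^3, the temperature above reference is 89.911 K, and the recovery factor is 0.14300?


Step 1: Q_s = Vr*rhoc*dT/1e12 = 4.0207e+09*2878.8*89.911/1e12 = 1040.701 PJ
Step 2: Q_rec = Q_s * RF = 1040.701 * 0.143 = 148.82 PJ
Q_rec = 148.82 PJ


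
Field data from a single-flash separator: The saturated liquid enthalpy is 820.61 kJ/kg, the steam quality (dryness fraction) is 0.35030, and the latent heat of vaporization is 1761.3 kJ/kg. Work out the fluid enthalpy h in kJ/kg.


h = hf + x * hfg
h = 820.61 + 0.35030 * 1761.3
h = 1437.6 kJ/kg


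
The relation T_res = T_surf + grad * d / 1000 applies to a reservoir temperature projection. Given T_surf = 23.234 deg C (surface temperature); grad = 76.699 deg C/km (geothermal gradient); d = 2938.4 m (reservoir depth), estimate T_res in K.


T_res = T_surf + grad * d / 1000
T_res = 23.234 + 76.699 * 2938.4 / 1000
T_res = 248.6063 deg C
Convert to K: 248.6063 + 273.15 = 521.76 K
T_res = 521.76 K


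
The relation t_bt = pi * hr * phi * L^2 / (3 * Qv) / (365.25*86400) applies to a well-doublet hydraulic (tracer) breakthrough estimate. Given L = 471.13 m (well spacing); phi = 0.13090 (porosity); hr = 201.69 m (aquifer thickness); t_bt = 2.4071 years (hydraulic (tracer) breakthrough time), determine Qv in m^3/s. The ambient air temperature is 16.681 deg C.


Qv = pi*hr*phi*L^2 / (3*t_bt*365.25*86400)
Qv = pi*201.69*0.13090*471.13^2 / (3*2.4071*365.25*86400)
Qv = 0.080786 m^3/s


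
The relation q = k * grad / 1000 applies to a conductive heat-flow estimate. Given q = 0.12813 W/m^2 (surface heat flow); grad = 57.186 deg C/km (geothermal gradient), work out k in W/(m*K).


k = q * 1000 / grad
k = 0.12813 * 1000 / 57.186
k = 2.2406 W/(m*K)


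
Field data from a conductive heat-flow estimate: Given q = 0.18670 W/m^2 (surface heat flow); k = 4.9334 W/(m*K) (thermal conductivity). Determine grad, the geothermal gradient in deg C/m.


grad = q * 1000 / k
grad = 0.18670 * 1000 / 4.9334
grad = 37.84408 deg C/km
Convert: 37.84408 deg C/km * 0.001 = 0.037844 deg C/m
grad = 0.037844 deg C/m


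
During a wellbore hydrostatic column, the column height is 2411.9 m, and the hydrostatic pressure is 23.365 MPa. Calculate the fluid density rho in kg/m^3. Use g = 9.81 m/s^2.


rho = P * 1e6 / (g * h)
rho = 23.365 * 1e6 / (9.81 * 2411.9)
rho = 987.50 kg/m^3


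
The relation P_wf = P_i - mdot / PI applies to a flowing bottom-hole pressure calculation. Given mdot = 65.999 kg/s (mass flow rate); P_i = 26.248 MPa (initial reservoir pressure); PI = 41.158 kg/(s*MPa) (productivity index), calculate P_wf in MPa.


P_wf = P_i - mdot / PI
P_wf = 26.248 - 65.999 / 41.158
P_wf = 24.644 MPa


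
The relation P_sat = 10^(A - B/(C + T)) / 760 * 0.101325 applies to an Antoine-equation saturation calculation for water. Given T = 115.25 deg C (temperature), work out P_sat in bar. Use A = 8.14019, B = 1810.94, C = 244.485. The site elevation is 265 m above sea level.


P_sat = 10^(A - B/(C + T)) / 760 * 0.101325
P_sat = 10^(8.14019 - 1810.94/(244.485 + 115.25)) / 760 * 0.101325
P_sat = 0.1702153 MPa
Convert: 0.1702153 MPa * 10.0 = 1.7022 bar
P_sat = 1.7022 bar


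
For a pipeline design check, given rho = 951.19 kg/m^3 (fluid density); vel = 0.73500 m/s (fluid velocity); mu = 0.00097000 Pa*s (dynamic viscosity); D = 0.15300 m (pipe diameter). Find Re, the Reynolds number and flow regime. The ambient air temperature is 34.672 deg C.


Step 1: Re = rho*vel*D/mu = 951.19*0.735*0.153/0.00097 = 1.1027e+05
Step 2: Re = 1.1027e+05 > 4000, so flow is turbulent.
Re = 1.1027e+05 (turbulent)


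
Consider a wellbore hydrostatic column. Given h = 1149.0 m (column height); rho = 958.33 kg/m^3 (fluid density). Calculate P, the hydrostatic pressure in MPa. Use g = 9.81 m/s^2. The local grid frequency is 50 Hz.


P = rho * g * h / 1e6
P = 958.33 * 9.81 * 1149.0 / 1e6
P = 10.802 MPa


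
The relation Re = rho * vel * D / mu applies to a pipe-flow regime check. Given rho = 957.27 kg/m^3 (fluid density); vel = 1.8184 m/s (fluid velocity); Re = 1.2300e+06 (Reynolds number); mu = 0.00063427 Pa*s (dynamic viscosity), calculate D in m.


D = Re * mu / (rho * vel)
D = 1.2300e+06 * 0.00063427 / (957.27 * 1.8184)
D = 0.44818 m


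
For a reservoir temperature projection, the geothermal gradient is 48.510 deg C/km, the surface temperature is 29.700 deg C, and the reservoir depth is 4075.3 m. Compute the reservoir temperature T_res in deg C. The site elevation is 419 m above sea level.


T_res = T_surf + grad * d / 1000
T_res = 29.700 + 48.510 * 4075.3 / 1000
T_res = 227.39 deg C
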